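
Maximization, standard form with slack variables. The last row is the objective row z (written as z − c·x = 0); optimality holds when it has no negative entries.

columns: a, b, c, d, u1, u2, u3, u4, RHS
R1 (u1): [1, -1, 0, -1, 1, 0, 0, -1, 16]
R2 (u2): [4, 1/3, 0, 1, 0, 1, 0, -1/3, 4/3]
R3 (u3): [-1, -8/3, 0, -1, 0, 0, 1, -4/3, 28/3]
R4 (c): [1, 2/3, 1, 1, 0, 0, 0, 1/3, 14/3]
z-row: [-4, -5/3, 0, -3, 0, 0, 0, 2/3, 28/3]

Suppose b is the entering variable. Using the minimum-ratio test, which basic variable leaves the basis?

Column b entries and ratios — u1: -1 ≤ 0, skip; u2: (4/3)/(1/3) = 4; u3: -8/3 ≤ 0, skip; c: (14/3)/(2/3) = 7.
Smallest ratio is 4 in the row of u2, so u2 leaves.

u2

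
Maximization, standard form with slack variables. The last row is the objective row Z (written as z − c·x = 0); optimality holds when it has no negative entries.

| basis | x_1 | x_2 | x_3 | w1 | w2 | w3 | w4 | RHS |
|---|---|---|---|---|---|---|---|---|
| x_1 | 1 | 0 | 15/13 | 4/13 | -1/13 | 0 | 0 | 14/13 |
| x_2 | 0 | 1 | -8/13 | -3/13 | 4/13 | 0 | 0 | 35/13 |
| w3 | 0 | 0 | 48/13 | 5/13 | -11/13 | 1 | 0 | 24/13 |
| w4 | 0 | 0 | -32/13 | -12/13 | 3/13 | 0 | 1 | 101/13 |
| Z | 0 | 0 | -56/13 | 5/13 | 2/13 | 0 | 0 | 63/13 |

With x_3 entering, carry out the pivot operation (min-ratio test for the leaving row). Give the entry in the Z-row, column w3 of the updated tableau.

7/6

Ratio test on column x_3 — row 1: (14/13)/(15/13) = 14/15; row 2: entry -8/13 ≤ 0; row 3: (24/13)/(48/13) = 1/2; row 4: entry -32/13 ≤ 0. Minimum is 1/2 at row 3 (w3 leaves); pivot element 48/13.
Divide row 3 by 48/13; eliminate column x_3 from the other rows.
Z-row update in column w3: 0 − (-56/13)·(13/48) = 7/6.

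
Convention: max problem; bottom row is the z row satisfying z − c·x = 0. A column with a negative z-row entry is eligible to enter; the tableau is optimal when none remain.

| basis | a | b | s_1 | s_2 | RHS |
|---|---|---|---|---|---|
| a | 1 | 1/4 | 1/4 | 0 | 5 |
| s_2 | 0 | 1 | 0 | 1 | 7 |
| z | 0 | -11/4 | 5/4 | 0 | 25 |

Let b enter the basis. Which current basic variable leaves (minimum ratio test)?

s_2

Column b entries and ratios — a: 5/(1/4) = 20; s_2: 7/1 = 7.
Smallest ratio is 7 in the row of s_2, so s_2 leaves.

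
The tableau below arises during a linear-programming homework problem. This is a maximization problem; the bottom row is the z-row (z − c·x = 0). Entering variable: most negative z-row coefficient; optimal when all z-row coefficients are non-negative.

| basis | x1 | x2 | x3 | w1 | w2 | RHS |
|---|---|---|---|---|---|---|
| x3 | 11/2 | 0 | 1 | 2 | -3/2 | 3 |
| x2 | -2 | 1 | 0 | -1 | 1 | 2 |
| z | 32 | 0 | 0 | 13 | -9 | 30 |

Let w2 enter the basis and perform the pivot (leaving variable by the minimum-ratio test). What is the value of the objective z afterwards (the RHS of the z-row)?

48

Ratio test on column w2 — row 1: entry -3/2 ≤ 0; row 2: 2/1 = 2. Minimum is 2 at row 2 (x2 leaves); pivot element 1.
Pivot on row 2; the z-row RHS becomes 30 − (-9)·2 = 48.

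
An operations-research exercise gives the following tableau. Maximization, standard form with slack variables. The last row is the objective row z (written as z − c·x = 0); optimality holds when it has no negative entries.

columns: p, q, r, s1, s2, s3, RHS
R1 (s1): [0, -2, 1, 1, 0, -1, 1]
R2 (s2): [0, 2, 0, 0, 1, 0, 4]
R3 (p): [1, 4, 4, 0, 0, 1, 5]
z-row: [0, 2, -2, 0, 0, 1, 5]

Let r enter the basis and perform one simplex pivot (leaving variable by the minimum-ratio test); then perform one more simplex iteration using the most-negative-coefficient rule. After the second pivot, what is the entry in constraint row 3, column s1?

-1/3

Ratio test on column r — row 1: 1/1 = 1; row 2: entry 0 ≤ 0; row 3: 5/4 = 5/4. Minimum is 1 at row 1 (s1 leaves); pivot element 1.
Divide row 1 by 1; eliminate column r from the other rows.
Second iteration: most negative z-row entry is -2 in column q, so q enters.
Ratio test on column q — row 1: entry -2 ≤ 0; row 2: 4/2 = 2; row 3: 1/12 = 1/12. Minimum is 1/12 at row 3 (p leaves); pivot element 12.
Divide row 3 by 12; eliminate column q from the other rows.
After both pivots, the entry at constraint row 3, column s1 is -1/3.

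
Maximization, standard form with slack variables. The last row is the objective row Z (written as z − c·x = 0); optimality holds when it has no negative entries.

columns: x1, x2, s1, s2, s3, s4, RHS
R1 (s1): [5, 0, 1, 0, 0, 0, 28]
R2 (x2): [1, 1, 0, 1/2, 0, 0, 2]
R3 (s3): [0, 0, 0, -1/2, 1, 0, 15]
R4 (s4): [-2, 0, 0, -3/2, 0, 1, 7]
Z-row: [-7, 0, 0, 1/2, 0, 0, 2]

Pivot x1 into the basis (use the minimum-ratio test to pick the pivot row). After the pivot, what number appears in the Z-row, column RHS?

16

Ratio test on column x1 — row 1: 28/5 = 28/5; row 2: 2/1 = 2; row 3: entry 0 ≤ 0; row 4: entry -2 ≤ 0. Minimum is 2 at row 2 (x2 leaves); pivot element 1.
Divide row 2 by 1; eliminate column x1 from the other rows.
Z-row update in column RHS: 2 − (-7)·2 = 16.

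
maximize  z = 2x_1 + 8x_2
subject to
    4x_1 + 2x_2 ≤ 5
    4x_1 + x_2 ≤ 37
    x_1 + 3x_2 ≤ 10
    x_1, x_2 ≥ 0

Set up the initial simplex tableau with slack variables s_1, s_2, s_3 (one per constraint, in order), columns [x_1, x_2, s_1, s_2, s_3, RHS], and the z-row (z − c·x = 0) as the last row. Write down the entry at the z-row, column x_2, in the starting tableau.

The z-row carries the negated objective coefficients: the x_2 entry is -8.

-8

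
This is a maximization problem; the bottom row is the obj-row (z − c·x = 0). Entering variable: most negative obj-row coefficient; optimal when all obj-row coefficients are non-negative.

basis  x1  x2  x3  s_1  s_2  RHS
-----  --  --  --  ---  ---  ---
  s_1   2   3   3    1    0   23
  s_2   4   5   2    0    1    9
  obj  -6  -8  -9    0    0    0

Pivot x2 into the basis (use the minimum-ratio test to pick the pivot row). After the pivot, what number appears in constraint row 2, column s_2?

Ratio test on column x2 — row 1: 23/3 = 23/3; row 2: 9/5 = 9/5. Minimum is 9/5 at row 2 (s_2 leaves); pivot element 5.
Divide row 2 by 5; eliminate column x2 from the other rows.
In the new row 2, the s_2 entry is the old entry divided by the pivot: 1/5 = 1/5.

1/5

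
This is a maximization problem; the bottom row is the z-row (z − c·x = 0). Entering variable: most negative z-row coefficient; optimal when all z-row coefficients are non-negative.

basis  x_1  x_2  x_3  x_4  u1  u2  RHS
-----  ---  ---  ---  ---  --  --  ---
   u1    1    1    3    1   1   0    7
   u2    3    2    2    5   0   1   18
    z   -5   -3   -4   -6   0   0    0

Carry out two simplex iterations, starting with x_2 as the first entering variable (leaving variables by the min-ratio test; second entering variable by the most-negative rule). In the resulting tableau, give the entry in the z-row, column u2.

1

Ratio test on column x_2 — row 1: 7/1 = 7; row 2: 18/2 = 9. Minimum is 7 at row 1 (u1 leaves); pivot element 1.
Divide row 1 by 1; eliminate column x_2 from the other rows.
Second iteration: most negative z-row entry is -3 in column x_4, so x_4 enters.
Ratio test on column x_4 — row 1: 7/1 = 7; row 2: 4/3 = 4/3. Minimum is 4/3 at row 2 (u2 leaves); pivot element 3.
Divide row 2 by 3; eliminate column x_4 from the other rows.
After both pivots, the entry at the z-row, column u2 is 1.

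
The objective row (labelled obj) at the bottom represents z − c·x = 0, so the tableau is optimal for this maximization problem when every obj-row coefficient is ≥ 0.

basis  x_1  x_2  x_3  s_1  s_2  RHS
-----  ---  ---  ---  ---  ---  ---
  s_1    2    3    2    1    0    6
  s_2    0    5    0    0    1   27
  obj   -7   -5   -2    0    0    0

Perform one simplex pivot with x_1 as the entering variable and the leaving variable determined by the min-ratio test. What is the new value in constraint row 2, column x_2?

Ratio test on column x_1 — row 1: 6/2 = 3; row 2: entry 0 ≤ 0. Minimum is 3 at row 1 (s_1 leaves); pivot element 2.
Divide row 1 by 2; eliminate column x_1 from the other rows.
Row 2 update in column x_2: 5 − 0·(3/2) = 5.

5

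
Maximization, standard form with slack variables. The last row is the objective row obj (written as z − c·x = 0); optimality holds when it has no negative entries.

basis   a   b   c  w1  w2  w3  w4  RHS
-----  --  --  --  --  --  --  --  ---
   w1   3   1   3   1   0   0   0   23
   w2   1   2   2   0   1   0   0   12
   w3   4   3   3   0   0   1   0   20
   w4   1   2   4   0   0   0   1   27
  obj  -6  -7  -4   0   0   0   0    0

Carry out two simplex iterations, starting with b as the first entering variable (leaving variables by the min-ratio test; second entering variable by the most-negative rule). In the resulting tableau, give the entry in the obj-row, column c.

3

Ratio test on column b — row 1: 23/1 = 23; row 2: 12/2 = 6; row 3: 20/3 = 20/3; row 4: 27/2 = 27/2. Minimum is 6 at row 2 (w2 leaves); pivot element 2.
Divide row 2 by 2; eliminate column b from the other rows.
Second iteration: most negative obj-row entry is -5/2 in column a, so a enters.
Ratio test on column a — row 1: 17/(5/2) = 34/5; row 2: 6/(1/2) = 12; row 3: 2/(5/2) = 4/5; row 4: entry 0 ≤ 0. Minimum is 4/5 at row 3 (w3 leaves); pivot element 5/2.
Divide row 3 by 5/2; eliminate column a from the other rows.
After both pivots, the entry at the obj-row, column c is 3.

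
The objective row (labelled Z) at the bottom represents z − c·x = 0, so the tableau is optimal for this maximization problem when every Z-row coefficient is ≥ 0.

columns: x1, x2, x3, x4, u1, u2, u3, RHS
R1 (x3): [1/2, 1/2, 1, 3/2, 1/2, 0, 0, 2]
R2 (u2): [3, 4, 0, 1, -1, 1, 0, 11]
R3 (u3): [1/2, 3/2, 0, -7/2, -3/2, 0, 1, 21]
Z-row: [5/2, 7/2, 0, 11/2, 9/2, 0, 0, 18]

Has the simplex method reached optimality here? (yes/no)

yes

Every Z-row coefficient is ≥ 0, so the tableau is optimal.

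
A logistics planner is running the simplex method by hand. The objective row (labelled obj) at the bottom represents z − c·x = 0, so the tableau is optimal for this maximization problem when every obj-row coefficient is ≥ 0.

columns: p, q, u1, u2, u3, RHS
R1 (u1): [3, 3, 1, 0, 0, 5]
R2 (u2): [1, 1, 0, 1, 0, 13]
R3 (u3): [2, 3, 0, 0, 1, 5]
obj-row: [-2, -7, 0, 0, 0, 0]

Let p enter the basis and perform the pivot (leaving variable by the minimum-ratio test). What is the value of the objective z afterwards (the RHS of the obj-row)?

Ratio test on column p — row 1: 5/3 = 5/3; row 2: 13/1 = 13; row 3: 5/2 = 5/2. Minimum is 5/3 at row 1 (u1 leaves); pivot element 3.
Pivot on row 1; the obj-row RHS becomes 0 − (-2)·(5/3) = 10/3.

10/3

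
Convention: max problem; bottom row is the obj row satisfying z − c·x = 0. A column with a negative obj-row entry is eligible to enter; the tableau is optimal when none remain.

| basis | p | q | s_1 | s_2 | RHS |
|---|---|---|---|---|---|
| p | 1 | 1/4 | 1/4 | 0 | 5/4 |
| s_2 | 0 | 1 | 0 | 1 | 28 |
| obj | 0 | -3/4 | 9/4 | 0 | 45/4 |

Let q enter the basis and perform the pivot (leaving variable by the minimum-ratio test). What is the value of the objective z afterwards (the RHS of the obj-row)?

15

Ratio test on column q — row 1: (5/4)/(1/4) = 5; row 2: 28/1 = 28. Minimum is 5 at row 1 (p leaves); pivot element 1/4.
Pivot on row 1; the obj-row RHS becomes 45/4 − (-3/4)·5 = 15.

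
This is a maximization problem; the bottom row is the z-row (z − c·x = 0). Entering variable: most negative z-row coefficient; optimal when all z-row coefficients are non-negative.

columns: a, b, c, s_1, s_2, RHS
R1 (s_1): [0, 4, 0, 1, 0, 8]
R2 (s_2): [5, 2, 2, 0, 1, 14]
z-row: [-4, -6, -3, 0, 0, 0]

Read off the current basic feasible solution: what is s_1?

s_1 is basic (row 1); its value is the RHS of that row, 8.

8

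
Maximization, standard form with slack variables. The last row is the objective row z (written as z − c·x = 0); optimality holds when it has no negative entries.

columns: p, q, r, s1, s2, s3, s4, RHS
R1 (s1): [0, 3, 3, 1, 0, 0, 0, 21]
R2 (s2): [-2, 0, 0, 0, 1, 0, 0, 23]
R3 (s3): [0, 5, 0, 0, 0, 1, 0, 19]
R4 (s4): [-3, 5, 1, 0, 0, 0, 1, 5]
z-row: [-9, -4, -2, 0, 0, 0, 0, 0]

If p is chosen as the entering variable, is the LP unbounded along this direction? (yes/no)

Every constraint-row entry in column p is ≤ 0, so increasing p is unbounded.

yes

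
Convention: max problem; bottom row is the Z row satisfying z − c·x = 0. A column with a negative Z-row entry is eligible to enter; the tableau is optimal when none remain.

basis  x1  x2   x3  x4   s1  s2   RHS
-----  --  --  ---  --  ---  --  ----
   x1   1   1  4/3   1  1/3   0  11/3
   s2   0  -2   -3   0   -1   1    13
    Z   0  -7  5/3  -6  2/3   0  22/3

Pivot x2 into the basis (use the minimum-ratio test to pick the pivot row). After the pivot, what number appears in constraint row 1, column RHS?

11/3

Ratio test on column x2 — row 1: (11/3)/1 = 11/3; row 2: entry -2 ≤ 0. Minimum is 11/3 at row 1 (x1 leaves); pivot element 1.
Divide row 1 by 1; eliminate column x2 from the other rows.
In the new row 1, the RHS entry is the old entry divided by the pivot: (11/3)/1 = 11/3.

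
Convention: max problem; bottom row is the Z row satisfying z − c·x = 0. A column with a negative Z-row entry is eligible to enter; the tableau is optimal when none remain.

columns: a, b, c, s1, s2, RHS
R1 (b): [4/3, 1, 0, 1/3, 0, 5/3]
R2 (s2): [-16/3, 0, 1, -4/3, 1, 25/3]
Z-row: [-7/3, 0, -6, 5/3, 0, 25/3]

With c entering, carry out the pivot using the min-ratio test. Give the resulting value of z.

Ratio test on column c — row 1: entry 0 ≤ 0; row 2: (25/3)/1 = 25/3. Minimum is 25/3 at row 2 (s2 leaves); pivot element 1.
Pivot on row 2; the Z-row RHS becomes 25/3 − (-6)·(25/3) = 175/3.

175/3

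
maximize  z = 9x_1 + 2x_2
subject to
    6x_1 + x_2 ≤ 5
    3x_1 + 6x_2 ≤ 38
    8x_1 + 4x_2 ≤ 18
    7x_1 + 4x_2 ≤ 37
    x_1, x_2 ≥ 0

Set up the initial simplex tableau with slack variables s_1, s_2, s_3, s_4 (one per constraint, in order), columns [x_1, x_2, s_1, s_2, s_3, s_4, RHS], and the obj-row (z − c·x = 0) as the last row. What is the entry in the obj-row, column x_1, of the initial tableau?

-9

The obj-row carries the negated objective coefficients: the x_1 entry is -9.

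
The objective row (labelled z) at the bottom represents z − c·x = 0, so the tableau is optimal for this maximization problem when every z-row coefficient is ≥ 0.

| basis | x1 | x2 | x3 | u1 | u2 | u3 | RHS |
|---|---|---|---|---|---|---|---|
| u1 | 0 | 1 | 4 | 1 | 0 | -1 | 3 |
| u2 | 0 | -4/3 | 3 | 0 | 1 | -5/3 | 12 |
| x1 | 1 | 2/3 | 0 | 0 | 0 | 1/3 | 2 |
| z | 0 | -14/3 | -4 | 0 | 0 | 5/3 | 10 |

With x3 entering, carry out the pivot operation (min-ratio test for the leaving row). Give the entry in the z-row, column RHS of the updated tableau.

Ratio test on column x3 — row 1: 3/4 = 3/4; row 2: 12/3 = 4; row 3: entry 0 ≤ 0. Minimum is 3/4 at row 1 (u1 leaves); pivot element 4.
Divide row 1 by 4; eliminate column x3 from the other rows.
z-row update in column RHS: 10 − (-4)·(3/4) = 13.

13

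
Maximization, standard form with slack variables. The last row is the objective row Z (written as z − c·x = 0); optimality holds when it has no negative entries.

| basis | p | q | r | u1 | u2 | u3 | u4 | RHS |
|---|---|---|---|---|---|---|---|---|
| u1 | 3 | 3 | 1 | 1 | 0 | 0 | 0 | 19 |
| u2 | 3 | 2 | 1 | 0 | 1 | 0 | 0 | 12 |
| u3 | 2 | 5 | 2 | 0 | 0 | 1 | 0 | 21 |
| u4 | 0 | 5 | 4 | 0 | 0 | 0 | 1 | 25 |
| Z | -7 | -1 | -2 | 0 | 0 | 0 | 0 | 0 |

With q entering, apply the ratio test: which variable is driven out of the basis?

Column q entries and ratios — u1: 19/3 = 19/3; u2: 12/2 = 6; u3: 21/5 = 21/5; u4: 25/5 = 5.
Smallest ratio is 21/5 in the row of u3, so u3 leaves.

u3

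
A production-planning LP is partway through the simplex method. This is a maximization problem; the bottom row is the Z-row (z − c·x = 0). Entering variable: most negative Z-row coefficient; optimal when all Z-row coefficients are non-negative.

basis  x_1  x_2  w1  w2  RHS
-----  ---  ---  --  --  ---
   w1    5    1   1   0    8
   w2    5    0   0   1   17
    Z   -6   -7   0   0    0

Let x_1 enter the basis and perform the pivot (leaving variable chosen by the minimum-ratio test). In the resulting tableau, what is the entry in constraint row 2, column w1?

Ratio test on column x_1 — row 1: 8/5 = 8/5; row 2: 17/5 = 17/5. Minimum is 8/5 at row 1 (w1 leaves); pivot element 5.
Divide row 1 by 5; eliminate column x_1 from the other rows.
Row 2 update in column w1: 0 − 5·(1/5) = -1.

-1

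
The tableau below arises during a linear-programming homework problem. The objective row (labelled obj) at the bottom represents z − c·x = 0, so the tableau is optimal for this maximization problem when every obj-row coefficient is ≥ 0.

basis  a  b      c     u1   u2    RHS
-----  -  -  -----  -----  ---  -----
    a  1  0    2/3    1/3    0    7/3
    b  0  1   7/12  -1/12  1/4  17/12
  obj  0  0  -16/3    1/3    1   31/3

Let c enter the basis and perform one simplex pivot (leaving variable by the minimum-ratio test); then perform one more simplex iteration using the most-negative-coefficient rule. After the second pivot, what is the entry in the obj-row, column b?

Ratio test on column c — row 1: (7/3)/(2/3) = 7/2; row 2: (17/12)/(7/12) = 17/7. Minimum is 17/7 at row 2 (b leaves); pivot element 7/12.
Divide row 2 by 7/12; eliminate column c from the other rows.
Second iteration: most negative obj-row entry is -3/7 in column u1, so u1 enters.
Ratio test on column u1 — row 1: (5/7)/(3/7) = 5/3; row 2: entry -1/7 ≤ 0. Minimum is 5/3 at row 1 (a leaves); pivot element 3/7.
Divide row 1 by 3/7; eliminate column u1 from the other rows.
After both pivots, the entry at the obj-row, column b is 8.

8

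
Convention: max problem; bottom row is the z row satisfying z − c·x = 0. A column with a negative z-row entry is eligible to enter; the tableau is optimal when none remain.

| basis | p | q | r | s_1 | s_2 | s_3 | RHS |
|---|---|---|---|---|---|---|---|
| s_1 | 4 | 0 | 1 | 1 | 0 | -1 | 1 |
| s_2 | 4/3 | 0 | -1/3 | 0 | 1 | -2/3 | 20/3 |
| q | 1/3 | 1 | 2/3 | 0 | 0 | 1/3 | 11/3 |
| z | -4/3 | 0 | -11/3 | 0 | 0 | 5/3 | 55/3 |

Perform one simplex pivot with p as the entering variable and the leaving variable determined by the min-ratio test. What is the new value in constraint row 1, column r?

1/4

Ratio test on column p — row 1: 1/4 = 1/4; row 2: (20/3)/(4/3) = 5; row 3: (11/3)/(1/3) = 11. Minimum is 1/4 at row 1 (s_1 leaves); pivot element 4.
Divide row 1 by 4; eliminate column p from the other rows.
In the new row 1, the r entry is the old entry divided by the pivot: 1/4 = 1/4.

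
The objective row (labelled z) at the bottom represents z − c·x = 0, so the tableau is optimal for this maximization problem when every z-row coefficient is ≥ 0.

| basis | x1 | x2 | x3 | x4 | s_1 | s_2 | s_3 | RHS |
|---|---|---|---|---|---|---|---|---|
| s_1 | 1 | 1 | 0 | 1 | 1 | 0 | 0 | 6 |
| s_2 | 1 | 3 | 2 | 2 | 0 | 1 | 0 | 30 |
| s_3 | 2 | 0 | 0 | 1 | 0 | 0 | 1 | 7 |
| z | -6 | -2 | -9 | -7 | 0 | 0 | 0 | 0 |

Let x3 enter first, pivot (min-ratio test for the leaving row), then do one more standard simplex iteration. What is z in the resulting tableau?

Ratio test on column x3 — row 1: entry 0 ≤ 0; row 2: 30/2 = 15; row 3: entry 0 ≤ 0. Minimum is 15 at row 2 (s_2 leaves); pivot element 2.
Pivot on row 2; the z-row RHS becomes 0 − (-9)·15 = 135.
Next entering variable (most negative z-row entry -3/2): x1.
Ratio test on column x1 — row 1: 6/1 = 6; row 2: 15/(1/2) = 30; row 3: 7/2 = 7/2. Minimum is 7/2 at row 3 (s_3 leaves); pivot element 2.
After the second pivot the z-row RHS is 135 − (-3/2)·(7/2) = 561/4.

561/4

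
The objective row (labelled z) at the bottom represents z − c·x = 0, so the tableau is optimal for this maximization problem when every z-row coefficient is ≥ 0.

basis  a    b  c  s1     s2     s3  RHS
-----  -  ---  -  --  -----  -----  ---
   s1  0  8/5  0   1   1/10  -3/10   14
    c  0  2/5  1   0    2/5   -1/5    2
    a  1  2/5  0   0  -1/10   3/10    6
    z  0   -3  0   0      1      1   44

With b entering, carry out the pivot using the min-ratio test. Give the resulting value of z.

59

Ratio test on column b — row 1: 14/(8/5) = 35/4; row 2: 2/(2/5) = 5; row 3: 6/(2/5) = 15. Minimum is 5 at row 2 (c leaves); pivot element 2/5.
Pivot on row 2; the z-row RHS becomes 44 − (-3)·5 = 59.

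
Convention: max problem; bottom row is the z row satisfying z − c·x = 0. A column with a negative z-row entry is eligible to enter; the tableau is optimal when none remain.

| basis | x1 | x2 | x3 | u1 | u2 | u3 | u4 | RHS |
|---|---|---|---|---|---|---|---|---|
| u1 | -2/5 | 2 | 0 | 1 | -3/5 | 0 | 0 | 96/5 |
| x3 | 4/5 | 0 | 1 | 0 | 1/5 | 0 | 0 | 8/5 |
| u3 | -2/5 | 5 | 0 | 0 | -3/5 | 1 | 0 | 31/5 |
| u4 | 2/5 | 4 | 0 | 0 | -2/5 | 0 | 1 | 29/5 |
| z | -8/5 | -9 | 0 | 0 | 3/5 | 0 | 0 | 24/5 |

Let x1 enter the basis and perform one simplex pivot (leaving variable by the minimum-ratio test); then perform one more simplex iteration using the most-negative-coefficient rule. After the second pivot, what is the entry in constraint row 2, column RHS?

Ratio test on column x1 — row 1: entry -2/5 ≤ 0; row 2: (8/5)/(4/5) = 2; row 3: entry -2/5 ≤ 0; row 4: (29/5)/(2/5) = 29/2. Minimum is 2 at row 2 (x3 leaves); pivot element 4/5.
Divide row 2 by 4/5; eliminate column x1 from the other rows.
Second iteration: most negative z-row entry is -9 in column x2, so x2 enters.
Ratio test on column x2 — row 1: 20/2 = 10; row 2: entry 0 ≤ 0; row 3: 7/5 = 7/5; row 4: 5/4 = 5/4. Minimum is 5/4 at row 4 (u4 leaves); pivot element 4.
Divide row 4 by 4; eliminate column x2 from the other rows.
After both pivots, the entry at constraint row 2, column RHS is 2.

2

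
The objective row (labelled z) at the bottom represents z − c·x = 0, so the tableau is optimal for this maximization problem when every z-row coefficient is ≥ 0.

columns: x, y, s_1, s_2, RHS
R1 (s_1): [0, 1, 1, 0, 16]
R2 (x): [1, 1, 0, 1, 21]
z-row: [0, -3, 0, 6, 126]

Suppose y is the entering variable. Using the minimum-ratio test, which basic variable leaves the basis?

s_1

Column y entries and ratios — s_1: 16/1 = 16; x: 21/1 = 21.
Smallest ratio is 16 in the row of s_1, so s_1 leaves.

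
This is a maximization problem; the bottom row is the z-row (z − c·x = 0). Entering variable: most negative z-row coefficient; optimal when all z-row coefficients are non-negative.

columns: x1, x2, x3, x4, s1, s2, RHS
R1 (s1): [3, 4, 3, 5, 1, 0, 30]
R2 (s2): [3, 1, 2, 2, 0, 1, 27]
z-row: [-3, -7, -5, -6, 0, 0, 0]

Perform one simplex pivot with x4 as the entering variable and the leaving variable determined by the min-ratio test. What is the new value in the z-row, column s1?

Ratio test on column x4 — row 1: 30/5 = 6; row 2: 27/2 = 27/2. Minimum is 6 at row 1 (s1 leaves); pivot element 5.
Divide row 1 by 5; eliminate column x4 from the other rows.
z-row update in column s1: 0 − (-6)·(1/5) = 6/5.

6/5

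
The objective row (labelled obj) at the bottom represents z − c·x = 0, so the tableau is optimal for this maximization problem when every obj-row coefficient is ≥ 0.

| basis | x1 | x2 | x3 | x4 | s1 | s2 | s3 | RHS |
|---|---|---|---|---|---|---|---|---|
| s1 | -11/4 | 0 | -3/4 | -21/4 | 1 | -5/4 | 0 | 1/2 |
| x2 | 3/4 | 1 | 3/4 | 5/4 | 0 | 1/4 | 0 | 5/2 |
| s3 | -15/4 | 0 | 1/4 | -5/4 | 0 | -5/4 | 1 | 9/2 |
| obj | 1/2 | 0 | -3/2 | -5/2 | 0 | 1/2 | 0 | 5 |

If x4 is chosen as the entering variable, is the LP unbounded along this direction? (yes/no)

Column x4 has positive entries in row(s) 2, so the ratio test bounds it — not unbounded.

no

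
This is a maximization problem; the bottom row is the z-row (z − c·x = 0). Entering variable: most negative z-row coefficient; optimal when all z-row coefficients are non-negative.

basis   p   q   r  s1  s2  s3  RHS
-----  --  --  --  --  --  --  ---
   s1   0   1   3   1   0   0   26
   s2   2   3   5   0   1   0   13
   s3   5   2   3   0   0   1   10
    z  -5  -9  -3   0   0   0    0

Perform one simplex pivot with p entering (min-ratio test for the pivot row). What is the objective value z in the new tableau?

Ratio test on column p — row 1: entry 0 ≤ 0; row 2: 13/2 = 13/2; row 3: 10/5 = 2. Minimum is 2 at row 3 (s3 leaves); pivot element 5.
Pivot on row 3; the z-row RHS becomes 0 − (-5)·2 = 10.

10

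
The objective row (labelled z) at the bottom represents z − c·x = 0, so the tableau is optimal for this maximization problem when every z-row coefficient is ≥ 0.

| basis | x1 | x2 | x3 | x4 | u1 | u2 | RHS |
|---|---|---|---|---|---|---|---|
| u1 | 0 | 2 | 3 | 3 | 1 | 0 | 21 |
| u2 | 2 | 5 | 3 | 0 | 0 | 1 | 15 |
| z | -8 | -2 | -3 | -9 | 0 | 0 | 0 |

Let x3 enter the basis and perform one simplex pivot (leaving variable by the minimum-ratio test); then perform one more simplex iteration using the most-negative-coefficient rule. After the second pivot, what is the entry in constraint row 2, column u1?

Ratio test on column x3 — row 1: 21/3 = 7; row 2: 15/3 = 5. Minimum is 5 at row 2 (u2 leaves); pivot element 3.
Divide row 2 by 3; eliminate column x3 from the other rows.
Second iteration: most negative z-row entry is -9 in column x4, so x4 enters.
Ratio test on column x4 — row 1: 6/3 = 2; row 2: entry 0 ≤ 0. Minimum is 2 at row 1 (u1 leaves); pivot element 3.
Divide row 1 by 3; eliminate column x4 from the other rows.
After both pivots, the entry at constraint row 2, column u1 is 0.

0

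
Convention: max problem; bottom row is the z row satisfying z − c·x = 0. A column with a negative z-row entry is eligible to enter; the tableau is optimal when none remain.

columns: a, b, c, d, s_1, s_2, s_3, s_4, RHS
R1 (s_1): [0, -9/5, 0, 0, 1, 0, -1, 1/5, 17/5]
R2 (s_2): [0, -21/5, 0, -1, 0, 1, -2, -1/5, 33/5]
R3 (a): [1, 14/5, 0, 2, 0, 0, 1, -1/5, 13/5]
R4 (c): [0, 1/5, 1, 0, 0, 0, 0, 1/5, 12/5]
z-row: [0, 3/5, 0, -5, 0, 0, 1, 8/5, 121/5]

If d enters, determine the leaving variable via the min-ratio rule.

Column d entries and ratios — s_1: 0 ≤ 0, skip; s_2: -1 ≤ 0, skip; a: (13/5)/2 = 13/10; c: 0 ≤ 0, skip.
Smallest ratio is 13/10 in the row of a, so a leaves.

a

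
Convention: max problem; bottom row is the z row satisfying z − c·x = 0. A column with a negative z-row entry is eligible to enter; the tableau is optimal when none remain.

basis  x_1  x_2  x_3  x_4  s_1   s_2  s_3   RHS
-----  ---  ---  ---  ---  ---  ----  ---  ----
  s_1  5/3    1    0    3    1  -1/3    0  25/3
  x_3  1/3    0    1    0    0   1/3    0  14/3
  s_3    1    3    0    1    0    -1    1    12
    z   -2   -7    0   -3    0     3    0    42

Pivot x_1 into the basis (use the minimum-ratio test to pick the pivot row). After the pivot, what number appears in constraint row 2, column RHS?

3

Ratio test on column x_1 — row 1: (25/3)/(5/3) = 5; row 2: (14/3)/(1/3) = 14; row 3: 12/1 = 12. Minimum is 5 at row 1 (s_1 leaves); pivot element 5/3.
Divide row 1 by 5/3; eliminate column x_1 from the other rows.
Row 2 update in column RHS: 14/3 − (1/3)·5 = 3.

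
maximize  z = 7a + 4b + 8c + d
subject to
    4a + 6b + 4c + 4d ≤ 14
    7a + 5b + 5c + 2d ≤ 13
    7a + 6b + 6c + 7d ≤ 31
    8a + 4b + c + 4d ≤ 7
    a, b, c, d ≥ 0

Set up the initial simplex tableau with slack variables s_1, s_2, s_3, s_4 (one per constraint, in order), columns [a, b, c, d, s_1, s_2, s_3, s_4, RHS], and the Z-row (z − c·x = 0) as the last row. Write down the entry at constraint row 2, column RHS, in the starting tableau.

13

The RHS of constraint 2 is b_2 = 13.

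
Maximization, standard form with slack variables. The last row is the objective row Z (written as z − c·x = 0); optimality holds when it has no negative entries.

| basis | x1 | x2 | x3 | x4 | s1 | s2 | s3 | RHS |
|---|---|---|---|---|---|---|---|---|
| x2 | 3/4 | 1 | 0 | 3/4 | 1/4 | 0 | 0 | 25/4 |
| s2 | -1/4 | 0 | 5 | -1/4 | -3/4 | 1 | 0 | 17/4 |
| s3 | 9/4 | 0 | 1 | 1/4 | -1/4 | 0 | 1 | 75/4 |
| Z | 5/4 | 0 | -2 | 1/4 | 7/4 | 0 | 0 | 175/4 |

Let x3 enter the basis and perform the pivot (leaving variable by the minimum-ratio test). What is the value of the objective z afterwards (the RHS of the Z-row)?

909/20

Ratio test on column x3 — row 1: entry 0 ≤ 0; row 2: (17/4)/5 = 17/20; row 3: (75/4)/1 = 75/4. Minimum is 17/20 at row 2 (s2 leaves); pivot element 5.
Pivot on row 2; the Z-row RHS becomes 175/4 − (-2)·(17/20) = 909/20.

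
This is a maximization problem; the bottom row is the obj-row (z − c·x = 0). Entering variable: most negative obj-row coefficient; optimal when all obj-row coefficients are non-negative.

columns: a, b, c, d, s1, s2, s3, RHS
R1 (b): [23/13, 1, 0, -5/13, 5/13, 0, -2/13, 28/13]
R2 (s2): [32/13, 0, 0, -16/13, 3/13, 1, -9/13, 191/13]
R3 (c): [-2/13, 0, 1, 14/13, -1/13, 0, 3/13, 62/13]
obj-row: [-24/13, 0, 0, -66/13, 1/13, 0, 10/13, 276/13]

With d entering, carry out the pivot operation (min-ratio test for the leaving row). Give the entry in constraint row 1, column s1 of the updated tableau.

5/14

Ratio test on column d — row 1: entry -5/13 ≤ 0; row 2: entry -16/13 ≤ 0; row 3: (62/13)/(14/13) = 31/7. Minimum is 31/7 at row 3 (c leaves); pivot element 14/13.
Divide row 3 by 14/13; eliminate column d from the other rows.
Row 1 update in column s1: 5/13 − (-5/13)·(-1/14) = 5/14.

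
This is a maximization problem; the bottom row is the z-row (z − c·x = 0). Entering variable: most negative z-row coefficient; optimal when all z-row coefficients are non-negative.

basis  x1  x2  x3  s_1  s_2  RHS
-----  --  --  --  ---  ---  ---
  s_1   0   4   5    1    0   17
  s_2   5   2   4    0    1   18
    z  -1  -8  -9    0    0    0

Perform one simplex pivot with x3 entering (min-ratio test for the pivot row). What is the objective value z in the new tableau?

153/5

Ratio test on column x3 — row 1: 17/5 = 17/5; row 2: 18/4 = 9/2. Minimum is 17/5 at row 1 (s_1 leaves); pivot element 5.
Pivot on row 1; the z-row RHS becomes 0 − (-9)·(17/5) = 153/5.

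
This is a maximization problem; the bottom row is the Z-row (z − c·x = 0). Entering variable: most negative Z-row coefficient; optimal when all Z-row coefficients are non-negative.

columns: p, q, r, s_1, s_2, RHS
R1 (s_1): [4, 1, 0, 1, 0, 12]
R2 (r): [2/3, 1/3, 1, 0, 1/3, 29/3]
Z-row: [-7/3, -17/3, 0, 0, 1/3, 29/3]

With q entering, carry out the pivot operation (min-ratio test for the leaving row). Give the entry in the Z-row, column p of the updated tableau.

Ratio test on column q — row 1: 12/1 = 12; row 2: (29/3)/(1/3) = 29. Minimum is 12 at row 1 (s_1 leaves); pivot element 1.
Divide row 1 by 1; eliminate column q from the other rows.
Z-row update in column p: -7/3 − (-17/3)·4 = 61/3.

61/3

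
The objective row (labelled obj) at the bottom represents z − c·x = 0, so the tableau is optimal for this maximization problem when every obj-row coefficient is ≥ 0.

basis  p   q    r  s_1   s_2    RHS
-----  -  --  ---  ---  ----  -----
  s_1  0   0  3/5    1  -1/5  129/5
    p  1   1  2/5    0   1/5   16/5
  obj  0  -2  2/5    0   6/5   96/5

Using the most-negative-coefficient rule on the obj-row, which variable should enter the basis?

Negative obj-row entries: q: -2.
The most negative is -2 in column q, so q enters.

q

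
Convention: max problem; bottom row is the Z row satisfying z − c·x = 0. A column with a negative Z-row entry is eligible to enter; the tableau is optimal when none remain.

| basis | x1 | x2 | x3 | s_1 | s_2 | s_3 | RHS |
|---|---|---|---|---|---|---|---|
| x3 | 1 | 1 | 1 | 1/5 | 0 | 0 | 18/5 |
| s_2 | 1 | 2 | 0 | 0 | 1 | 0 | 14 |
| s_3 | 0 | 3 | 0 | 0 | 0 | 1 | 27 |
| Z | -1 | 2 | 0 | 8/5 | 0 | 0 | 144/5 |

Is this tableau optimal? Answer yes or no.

The Z-row has a negative entry -1 in column x1, so it is not optimal.

no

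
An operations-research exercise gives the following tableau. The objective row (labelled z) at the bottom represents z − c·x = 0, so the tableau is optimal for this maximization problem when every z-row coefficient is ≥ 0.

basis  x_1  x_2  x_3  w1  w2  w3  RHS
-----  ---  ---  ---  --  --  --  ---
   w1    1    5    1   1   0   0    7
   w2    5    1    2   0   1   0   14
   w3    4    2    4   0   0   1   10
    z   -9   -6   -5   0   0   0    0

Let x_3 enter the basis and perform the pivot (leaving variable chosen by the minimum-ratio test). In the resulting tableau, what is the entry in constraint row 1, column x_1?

0

Ratio test on column x_3 — row 1: 7/1 = 7; row 2: 14/2 = 7; row 3: 10/4 = 5/2. Minimum is 5/2 at row 3 (w3 leaves); pivot element 4.
Divide row 3 by 4; eliminate column x_3 from the other rows.
Row 1 update in column x_1: 1 − 1·1 = 0.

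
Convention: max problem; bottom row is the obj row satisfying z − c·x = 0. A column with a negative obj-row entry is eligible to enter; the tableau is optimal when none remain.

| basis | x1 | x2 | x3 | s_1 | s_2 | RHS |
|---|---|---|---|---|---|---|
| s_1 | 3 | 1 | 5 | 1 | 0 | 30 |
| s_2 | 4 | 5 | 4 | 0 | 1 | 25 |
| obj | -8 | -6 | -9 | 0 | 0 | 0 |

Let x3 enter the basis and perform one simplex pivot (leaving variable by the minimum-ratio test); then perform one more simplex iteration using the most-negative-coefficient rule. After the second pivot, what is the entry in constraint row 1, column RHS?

125/21

Ratio test on column x3 — row 1: 30/5 = 6; row 2: 25/4 = 25/4. Minimum is 6 at row 1 (s_1 leaves); pivot element 5.
Divide row 1 by 5; eliminate column x3 from the other rows.
Second iteration: most negative obj-row entry is -21/5 in column x2, so x2 enters.
Ratio test on column x2 — row 1: 6/(1/5) = 30; row 2: 1/(21/5) = 5/21. Minimum is 5/21 at row 2 (s_2 leaves); pivot element 21/5.
Divide row 2 by 21/5; eliminate column x2 from the other rows.
After both pivots, the entry at constraint row 1, column RHS is 125/21.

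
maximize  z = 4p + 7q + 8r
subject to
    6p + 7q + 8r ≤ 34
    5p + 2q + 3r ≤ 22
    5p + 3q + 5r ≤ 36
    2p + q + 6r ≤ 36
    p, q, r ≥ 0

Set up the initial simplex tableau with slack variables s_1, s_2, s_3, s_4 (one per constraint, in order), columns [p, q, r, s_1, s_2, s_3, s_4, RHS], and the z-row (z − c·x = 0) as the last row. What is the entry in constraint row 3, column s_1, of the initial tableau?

0

Slack s_1 belongs to constraint 1; its column is the unit vector e_1, so the entry in row 3 is 0.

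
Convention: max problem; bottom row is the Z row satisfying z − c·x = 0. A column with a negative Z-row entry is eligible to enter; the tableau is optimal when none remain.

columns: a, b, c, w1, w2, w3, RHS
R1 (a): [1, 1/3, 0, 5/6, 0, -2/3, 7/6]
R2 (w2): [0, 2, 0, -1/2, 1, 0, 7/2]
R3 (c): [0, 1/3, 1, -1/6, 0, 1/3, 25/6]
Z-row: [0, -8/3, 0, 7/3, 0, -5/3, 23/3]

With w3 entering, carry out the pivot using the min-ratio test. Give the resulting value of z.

57/2

Ratio test on column w3 — row 1: entry -2/3 ≤ 0; row 2: entry 0 ≤ 0; row 3: (25/6)/(1/3) = 25/2. Minimum is 25/2 at row 3 (c leaves); pivot element 1/3.
Pivot on row 3; the Z-row RHS becomes 23/3 − (-5/3)·(25/2) = 57/2.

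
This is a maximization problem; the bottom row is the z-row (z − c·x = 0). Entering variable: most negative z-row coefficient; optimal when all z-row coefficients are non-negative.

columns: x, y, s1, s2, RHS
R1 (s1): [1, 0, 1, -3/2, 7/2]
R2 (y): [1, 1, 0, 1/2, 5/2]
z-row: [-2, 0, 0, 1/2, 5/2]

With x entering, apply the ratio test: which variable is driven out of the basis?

y

Column x entries and ratios — s1: (7/2)/1 = 7/2; y: (5/2)/1 = 5/2.
Smallest ratio is 5/2 in the row of y, so y leaves.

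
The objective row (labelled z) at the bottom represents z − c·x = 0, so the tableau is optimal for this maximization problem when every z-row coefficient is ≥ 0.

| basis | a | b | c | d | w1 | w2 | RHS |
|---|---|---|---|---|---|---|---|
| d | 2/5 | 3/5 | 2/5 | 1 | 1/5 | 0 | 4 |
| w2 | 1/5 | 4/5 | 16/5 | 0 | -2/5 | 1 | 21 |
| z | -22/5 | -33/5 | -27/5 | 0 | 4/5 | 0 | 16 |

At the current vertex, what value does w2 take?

21

w2 is basic (row 2); its value is the RHS of that row, 21.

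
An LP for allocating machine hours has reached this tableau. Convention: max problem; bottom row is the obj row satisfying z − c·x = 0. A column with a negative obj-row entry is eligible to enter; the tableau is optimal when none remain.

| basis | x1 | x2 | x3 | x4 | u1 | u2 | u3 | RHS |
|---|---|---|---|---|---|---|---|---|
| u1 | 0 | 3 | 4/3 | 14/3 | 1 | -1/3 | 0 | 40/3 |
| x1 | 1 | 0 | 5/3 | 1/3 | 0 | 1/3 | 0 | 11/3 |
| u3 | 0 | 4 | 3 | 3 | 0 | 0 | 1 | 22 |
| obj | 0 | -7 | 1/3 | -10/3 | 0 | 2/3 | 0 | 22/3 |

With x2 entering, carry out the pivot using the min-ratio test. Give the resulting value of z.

346/9

Ratio test on column x2 — row 1: (40/3)/3 = 40/9; row 2: entry 0 ≤ 0; row 3: 22/4 = 11/2. Minimum is 40/9 at row 1 (u1 leaves); pivot element 3.
Pivot on row 1; the obj-row RHS becomes 22/3 − (-7)·(40/9) = 346/9.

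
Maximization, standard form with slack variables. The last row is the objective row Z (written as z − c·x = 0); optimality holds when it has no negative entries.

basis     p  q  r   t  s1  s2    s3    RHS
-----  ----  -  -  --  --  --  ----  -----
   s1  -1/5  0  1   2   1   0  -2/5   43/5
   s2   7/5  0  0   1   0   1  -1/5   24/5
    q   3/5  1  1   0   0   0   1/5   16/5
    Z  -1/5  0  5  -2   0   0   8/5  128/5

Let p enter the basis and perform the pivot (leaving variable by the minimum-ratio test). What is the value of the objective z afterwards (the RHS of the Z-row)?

Ratio test on column p — row 1: entry -1/5 ≤ 0; row 2: (24/5)/(7/5) = 24/7; row 3: (16/5)/(3/5) = 16/3. Minimum is 24/7 at row 2 (s2 leaves); pivot element 7/5.
Pivot on row 2; the Z-row RHS becomes 128/5 − (-1/5)·(24/7) = 184/7.

184/7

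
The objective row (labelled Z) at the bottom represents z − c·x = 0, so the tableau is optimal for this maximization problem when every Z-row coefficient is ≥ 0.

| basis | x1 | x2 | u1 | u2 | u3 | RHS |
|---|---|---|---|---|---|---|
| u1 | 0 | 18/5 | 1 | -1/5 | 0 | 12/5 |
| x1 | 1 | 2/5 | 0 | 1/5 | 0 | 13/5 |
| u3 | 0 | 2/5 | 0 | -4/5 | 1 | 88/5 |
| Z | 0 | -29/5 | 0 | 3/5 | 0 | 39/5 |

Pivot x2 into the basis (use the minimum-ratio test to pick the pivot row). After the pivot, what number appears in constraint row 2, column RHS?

7/3

Ratio test on column x2 — row 1: (12/5)/(18/5) = 2/3; row 2: (13/5)/(2/5) = 13/2; row 3: (88/5)/(2/5) = 44. Minimum is 2/3 at row 1 (u1 leaves); pivot element 18/5.
Divide row 1 by 18/5; eliminate column x2 from the other rows.
Row 2 update in column RHS: 13/5 − (2/5)·(2/3) = 7/3.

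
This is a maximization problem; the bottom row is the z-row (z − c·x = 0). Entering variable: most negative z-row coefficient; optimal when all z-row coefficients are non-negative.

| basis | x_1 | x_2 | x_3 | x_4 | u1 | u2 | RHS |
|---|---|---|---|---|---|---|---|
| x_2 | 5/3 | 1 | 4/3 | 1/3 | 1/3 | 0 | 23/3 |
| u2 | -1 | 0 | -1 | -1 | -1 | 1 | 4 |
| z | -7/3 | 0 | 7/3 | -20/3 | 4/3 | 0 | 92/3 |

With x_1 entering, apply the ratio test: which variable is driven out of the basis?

x_2

Column x_1 entries and ratios — x_2: (23/3)/(5/3) = 23/5; u2: -1 ≤ 0, skip.
Smallest ratio is 23/5 in the row of x_2, so x_2 leaves.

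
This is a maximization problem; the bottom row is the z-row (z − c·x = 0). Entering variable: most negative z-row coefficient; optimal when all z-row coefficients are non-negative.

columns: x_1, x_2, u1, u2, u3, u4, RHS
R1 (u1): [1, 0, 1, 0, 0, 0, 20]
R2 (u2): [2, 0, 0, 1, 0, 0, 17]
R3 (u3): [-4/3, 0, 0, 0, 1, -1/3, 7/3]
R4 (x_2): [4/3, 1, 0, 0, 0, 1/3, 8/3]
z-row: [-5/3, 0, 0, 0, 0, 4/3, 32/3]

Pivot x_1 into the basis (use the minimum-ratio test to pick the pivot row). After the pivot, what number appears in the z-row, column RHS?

14

Ratio test on column x_1 — row 1: 20/1 = 20; row 2: 17/2 = 17/2; row 3: entry -4/3 ≤ 0; row 4: (8/3)/(4/3) = 2. Minimum is 2 at row 4 (x_2 leaves); pivot element 4/3.
Divide row 4 by 4/3; eliminate column x_1 from the other rows.
z-row update in column RHS: 32/3 − (-5/3)·2 = 14.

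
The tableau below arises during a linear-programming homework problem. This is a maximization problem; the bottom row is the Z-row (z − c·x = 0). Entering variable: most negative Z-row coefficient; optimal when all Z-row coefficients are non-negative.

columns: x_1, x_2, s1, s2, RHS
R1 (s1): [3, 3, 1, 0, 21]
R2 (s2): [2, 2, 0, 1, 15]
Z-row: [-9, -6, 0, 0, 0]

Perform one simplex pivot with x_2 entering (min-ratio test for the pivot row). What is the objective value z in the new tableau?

Ratio test on column x_2 — row 1: 21/3 = 7; row 2: 15/2 = 15/2. Minimum is 7 at row 1 (s1 leaves); pivot element 3.
Pivot on row 1; the Z-row RHS becomes 0 − (-6)·7 = 42.

42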